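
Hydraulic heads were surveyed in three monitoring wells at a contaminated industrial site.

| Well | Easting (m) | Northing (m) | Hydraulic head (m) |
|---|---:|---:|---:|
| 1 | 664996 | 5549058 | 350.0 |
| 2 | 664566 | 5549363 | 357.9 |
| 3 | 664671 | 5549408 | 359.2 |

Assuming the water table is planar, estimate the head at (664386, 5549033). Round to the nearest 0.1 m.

Differences from 1: to 2 (Δx, Δy, Δh) = (-430, 305, +7.9); to 3 = (-325, 350, +9.2).
Determinant of the coordinate differences = (-430)·350 − (-325)·305 = -51375.
∂h/∂x = [(+7.9)·350 − (+9.2)·305] / -51375 = +0.0007981
∂h/∂y = [(-430)·(+9.2) − (-325)·(+7.9)] / -51375 = +0.02703
h(664386, 5549033) = 350.0 + (+0.0007981)·(-610) + (+0.02703)·(-25) = 350.0 -0.487 -0.676 = 348.838 m.

348.8 m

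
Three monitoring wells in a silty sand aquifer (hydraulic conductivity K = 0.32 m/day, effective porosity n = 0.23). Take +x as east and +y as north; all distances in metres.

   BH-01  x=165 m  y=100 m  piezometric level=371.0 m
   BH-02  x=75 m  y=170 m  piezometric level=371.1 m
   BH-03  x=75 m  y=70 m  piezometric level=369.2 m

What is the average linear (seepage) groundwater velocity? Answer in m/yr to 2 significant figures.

12 m/yr

Taking BH-01 as reference: BH-02−BH-01 = (-90, 70, +0.1); BH-03−BH-01 = (-90, -30, -1.8).
Solve a·Δx + b·Δy = Δh: det = (-90)·(-30) − (-90)·70 = 9000.
∂h/∂x = [(+0.1)·(-30) − (-1.8)·70] / 9000 = +0.01367
∂h/∂y = [(-90)·(-1.8) − (-90)·(+0.1)] / 9000 = +0.01900
|∇h| = √(0.01367² + 0.01900²) = 0.02341
Seepage velocity v = K·i/n = 0.32 × 0.02341 / 0.23 = 0.03257 m/day = 11.9 m/yr.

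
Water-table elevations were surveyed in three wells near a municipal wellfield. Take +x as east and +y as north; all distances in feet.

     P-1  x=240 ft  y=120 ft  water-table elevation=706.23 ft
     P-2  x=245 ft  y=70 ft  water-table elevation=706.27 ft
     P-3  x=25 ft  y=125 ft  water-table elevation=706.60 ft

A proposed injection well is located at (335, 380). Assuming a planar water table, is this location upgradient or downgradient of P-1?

With h = a·x + b·y + c and P-1 as origin, the differences give:
  5·a + (-50)·b = +0.04
  (-215)·a + 5·b = +0.37
Eliminate b (×5 and ×(-50), subtract): -10725·a = 18.700 → a = ∂h/∂x = -0.001744
Back-substitute: b = ∂h/∂y = -0.0009744.
Head at (335, 380) = 706.23 + (-0.001744)·(95) + (-0.0009744)·(260) = 705.81 ft.
That is lower than the 706.23 ft at P-1, so the point is downgradient.

downgradient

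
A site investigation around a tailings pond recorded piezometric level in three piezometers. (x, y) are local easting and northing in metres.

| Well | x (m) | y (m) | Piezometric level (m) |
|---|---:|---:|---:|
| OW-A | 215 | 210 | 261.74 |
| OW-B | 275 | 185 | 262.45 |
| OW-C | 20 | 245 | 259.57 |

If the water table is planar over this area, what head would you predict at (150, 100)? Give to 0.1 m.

Taking OW-A as reference: OW-B−OW-A = (60, -25, +0.71); OW-C−OW-A = (-195, 35, -2.17).
Determinant of the coordinate differences = 60·35 − (-195)·(-25) = -2775.
∂h/∂x = [(+0.71)·35 − (-2.17)·(-25)] / -2775 = +0.01059
∂h/∂y = [60·(-2.17) − (-195)·(+0.71)] / -2775 = -0.002973
h(150, 100) = 261.74 + (+0.01059)·(-65) + (-0.002973)·(-110) = 261.74 -0.689 +0.327 = 261.378 m.

261.4 m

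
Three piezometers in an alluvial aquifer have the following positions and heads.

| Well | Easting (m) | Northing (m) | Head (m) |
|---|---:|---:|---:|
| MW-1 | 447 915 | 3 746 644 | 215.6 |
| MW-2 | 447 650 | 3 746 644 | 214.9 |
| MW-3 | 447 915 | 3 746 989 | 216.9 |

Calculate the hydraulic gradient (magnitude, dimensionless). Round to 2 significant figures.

0.0046

∂h/∂x = (214.9 − 215.6) / (447650 − 447915) = +0.002642
∂h/∂y = (216.9 − 215.6) / (3746989 − 3746644) = +0.003768
|∇h| = √(0.002642² + 0.003768²) = 0.004602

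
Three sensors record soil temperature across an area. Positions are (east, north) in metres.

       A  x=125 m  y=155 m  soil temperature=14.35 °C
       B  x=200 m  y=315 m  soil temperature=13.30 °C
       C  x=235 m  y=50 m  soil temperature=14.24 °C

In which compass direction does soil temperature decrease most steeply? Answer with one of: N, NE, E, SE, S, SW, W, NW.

Differences from A: to B (Δx, Δy, Δh) = (75, 160, -1.05); to C = (110, -105, -0.11).
Solve a·Δx + b·Δy = ΔT: det = 75·(-105) − 110·160 = -25475.
∂T/∂x = [(-1.05)·(-105) − (-0.11)·160] / -25475 = -0.005019
∂T/∂y = [75·(-0.11) − 110·(-1.05)] / -25475 = -0.004210
Steepest decrease is along −∇f = (+0.005019 E, +0.004210 N) → northeast.

NE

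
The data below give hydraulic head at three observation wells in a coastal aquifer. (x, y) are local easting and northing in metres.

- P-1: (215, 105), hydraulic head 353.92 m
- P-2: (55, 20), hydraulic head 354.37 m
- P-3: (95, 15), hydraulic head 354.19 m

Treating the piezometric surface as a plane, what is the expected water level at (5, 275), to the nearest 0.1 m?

Differences from P-1: to P-2 (Δx, Δy, Δh) = (-160, -85, +0.45); to P-3 = (-120, -90, +0.27).
Solve a·Δx + b·Δy = Δh: det = (-160)·(-90) − (-120)·(-85) = 4200.
∂h/∂x = [(+0.45)·(-90) − (+0.27)·(-85)] / 4200 = -0.004179
∂h/∂y = [(-160)·(+0.27) − (-120)·(+0.45)] / 4200 = +0.002571
h(5, 275) = 353.92 + (-0.004179)·(-210) + (+0.002571)·(170) = 353.92 +0.878 +0.437 = 355.235 m.

355.2 m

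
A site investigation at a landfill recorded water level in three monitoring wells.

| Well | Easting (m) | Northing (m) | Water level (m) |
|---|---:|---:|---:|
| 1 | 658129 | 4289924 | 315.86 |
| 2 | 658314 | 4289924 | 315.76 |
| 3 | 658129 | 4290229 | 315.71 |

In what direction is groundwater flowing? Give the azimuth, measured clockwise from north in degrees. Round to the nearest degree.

048°

∂h/∂x = (315.76 − 315.86) / (658314 − 658129) = -0.0005405
∂h/∂y = (315.71 − 315.86) / (4290229 − 4289924) = -0.0004918
Flow direction (−∇h) has components (+0.0005405 E, +0.0004918 N).
Azimuth = atan2(E, N) = atan2(+0.0005405, +0.0004918) = 47.7° ≈ 048°.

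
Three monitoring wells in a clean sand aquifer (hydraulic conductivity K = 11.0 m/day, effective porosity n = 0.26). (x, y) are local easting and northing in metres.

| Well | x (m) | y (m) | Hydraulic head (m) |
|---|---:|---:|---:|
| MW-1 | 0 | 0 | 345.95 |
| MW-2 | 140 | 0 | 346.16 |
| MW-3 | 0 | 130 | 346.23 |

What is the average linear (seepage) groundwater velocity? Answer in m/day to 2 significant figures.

0.11 m/day

∂h/∂x = (346.16 − 345.95) / (140 − 0) = +0.001500
∂h/∂y = (346.23 − 345.95) / (130 − 0) = +0.002154
|∇h| = √(0.001500² + 0.002154²) = 0.002625
Seepage velocity v = K·i/n = 11.0 × 0.002625 / 0.26 = 0.1111 m/day.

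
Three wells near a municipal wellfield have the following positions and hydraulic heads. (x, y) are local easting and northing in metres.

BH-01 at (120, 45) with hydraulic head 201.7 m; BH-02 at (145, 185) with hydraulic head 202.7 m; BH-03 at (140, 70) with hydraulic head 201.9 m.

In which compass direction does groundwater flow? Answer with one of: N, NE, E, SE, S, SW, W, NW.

Taking BH-01 as reference: BH-02−BH-01 = (25, 140, +1.0); BH-03−BH-01 = (20, 25, +0.2).
Solve a·Δx + b·Δy = Δh: det = 25·25 − 20·140 = -2175.
∂h/∂x = [(+1.0)·25 − (+0.2)·140] / -2175 = +0.001379
∂h/∂y = [25·(+0.2) − 20·(+1.0)] / -2175 = +0.006897
Flow = −∇h = (-0.001379 east, -0.006897 north), which points south.

S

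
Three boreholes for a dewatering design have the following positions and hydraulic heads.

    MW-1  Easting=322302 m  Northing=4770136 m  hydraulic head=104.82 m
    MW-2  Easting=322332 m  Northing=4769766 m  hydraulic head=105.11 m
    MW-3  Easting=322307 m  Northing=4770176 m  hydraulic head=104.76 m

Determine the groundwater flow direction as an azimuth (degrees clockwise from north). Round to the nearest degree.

073°

With h = a·x + b·y + c and MW-1 as origin, the differences give:
  30·a + (-370)·b = +0.29
  5·a + 40·b = -0.06
Eliminate b (×40 and ×(-370), subtract): 3050·a = -10.600 → a = ∂h/∂x = -0.003475
Back-substitute: b = ∂h/∂y = -0.001066.
Flow direction (−∇h) has components (+0.003475 E, +0.001066 N).
Azimuth = atan2(E, N) = atan2(+0.003475, +0.001066) = 73.0° ≈ 073°.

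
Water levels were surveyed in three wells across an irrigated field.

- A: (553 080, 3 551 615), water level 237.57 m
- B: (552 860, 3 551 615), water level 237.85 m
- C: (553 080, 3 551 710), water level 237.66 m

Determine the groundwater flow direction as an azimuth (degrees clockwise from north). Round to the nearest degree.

127°

∂h/∂x = (237.85 − 237.57) / (552860 − 553080) = -0.001273
∂h/∂y = (237.66 − 237.57) / (3551710 − 3551615) = +0.0009474
Flow direction (−∇h) has components (+0.001273 E, -0.0009474 N).
Azimuth = atan2(E, N) = atan2(+0.001273, -0.0009474) = 126.7° ≈ 127°.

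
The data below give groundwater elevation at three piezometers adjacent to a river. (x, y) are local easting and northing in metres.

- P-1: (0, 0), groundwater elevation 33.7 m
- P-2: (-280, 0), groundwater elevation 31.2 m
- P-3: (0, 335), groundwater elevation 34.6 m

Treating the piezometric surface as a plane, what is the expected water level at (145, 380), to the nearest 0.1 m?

36.0 m

∂h/∂x = (31.2 − 33.7) / (-280 − 0) = +0.008929
∂h/∂y = (34.6 − 33.7) / (335 − 0) = +0.002687
h(145, 380) = 33.7 + (+0.008929)·(145) + (+0.002687)·(380) = 33.7 +1.295 +1.021 = 36.016 m.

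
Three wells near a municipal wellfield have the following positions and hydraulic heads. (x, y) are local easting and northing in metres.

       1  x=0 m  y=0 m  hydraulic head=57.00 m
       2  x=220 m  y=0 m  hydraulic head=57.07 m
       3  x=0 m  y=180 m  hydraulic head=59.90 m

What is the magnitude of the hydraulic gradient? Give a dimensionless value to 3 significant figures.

0.0161

∂h/∂x = (57.07 − 57.00) / (220 − 0) = +0.0003182
∂h/∂y = (59.90 − 57.00) / (180 − 0) = +0.01611
|∇h| = √(0.0003182² + 0.01611²) = 0.01611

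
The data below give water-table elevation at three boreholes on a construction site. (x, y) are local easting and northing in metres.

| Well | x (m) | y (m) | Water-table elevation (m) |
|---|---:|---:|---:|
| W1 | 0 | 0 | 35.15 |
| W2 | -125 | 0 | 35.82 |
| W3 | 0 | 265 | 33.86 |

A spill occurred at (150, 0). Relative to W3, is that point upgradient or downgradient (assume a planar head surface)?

∂h/∂x = (35.82 − 35.15) / (-125 − 0) = -0.005360
∂h/∂y = (33.86 − 35.15) / (265 − 0) = -0.004868
Head at (150, 0) = 35.15 + (-0.005360)·(150) + (-0.004868)·(0) = 34.35 m.
That is higher than the 33.86 m at W3, so the point is upgradient.

upgradient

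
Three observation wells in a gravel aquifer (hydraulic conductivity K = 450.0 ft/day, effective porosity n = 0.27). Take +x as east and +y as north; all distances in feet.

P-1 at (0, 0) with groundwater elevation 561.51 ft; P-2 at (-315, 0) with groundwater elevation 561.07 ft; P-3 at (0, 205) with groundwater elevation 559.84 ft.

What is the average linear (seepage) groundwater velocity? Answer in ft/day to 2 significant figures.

∂h/∂x = (561.07 − 561.51) / (-315 − 0) = +0.001397
∂h/∂y = (559.84 − 561.51) / (205 − 0) = -0.008146
|∇h| = √(0.001397² + -0.008146²) = 0.008265
Seepage velocity v = K·i/n = 450.0 × 0.008265 / 0.27 = 13.77 ft/day.

14 ft/day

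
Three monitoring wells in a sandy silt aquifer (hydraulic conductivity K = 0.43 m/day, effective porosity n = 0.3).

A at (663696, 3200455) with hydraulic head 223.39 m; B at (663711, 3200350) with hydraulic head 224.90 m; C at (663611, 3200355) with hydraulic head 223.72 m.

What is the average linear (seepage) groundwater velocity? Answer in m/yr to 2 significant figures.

Differences from A: to B (Δx, Δy, Δh) = (15, -105, +1.51); to C = (-85, -100, +0.33).
Determinant of the coordinate differences = 15·(-100) − (-85)·(-105) = -10425.
∂h/∂x = [(+1.51)·(-100) − (+0.33)·(-105)] / -10425 = +0.01116
∂h/∂y = [15·(+0.33) − (-85)·(+1.51)] / -10425 = -0.01279
|∇h| = √(0.01116² + -0.01279²) = 0.01697
Seepage velocity v = K·i/n = 0.43 × 0.01697 / 0.3 = 0.02432 m/day = 8.883 m/yr.

8.9 m/yr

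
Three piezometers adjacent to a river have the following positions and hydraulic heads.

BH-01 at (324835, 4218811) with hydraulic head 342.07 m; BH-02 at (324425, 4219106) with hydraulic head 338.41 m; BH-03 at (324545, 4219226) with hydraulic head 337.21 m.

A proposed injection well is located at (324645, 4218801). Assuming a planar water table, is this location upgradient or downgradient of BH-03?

Taking BH-01 as reference: BH-02−BH-01 = (-410, 295, -3.66); BH-03−BH-01 = (-290, 415, -4.86).
Determinant of the coordinate differences = (-410)·415 − (-290)·295 = -84600.
∂h/∂x = [(-3.66)·415 − (-4.86)·295] / -84600 = +0.001007
∂h/∂y = [(-410)·(-4.86) − (-290)·(-3.66)] / -84600 = -0.01101
Head at (324645, 4218801) = 342.07 + (+0.001007)·(-190) + (-0.01101)·(-10) = 341.99 m.
That is higher than the 337.21 m at BH-03, so the point is upgradient.

upgradient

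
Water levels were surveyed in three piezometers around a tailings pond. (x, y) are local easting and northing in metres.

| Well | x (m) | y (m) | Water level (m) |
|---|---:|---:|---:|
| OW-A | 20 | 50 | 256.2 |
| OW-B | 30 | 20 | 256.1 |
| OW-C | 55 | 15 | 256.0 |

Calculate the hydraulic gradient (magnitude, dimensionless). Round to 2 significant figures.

0.0042

Three-point gradient (reference OW-A): Δ to OW-B = (10, -30, -0.1), Δ to OW-C = (35, -35, -0.2).
∂h/∂x = -0.003571, ∂h/∂y = +0.002143 (det = 700).
|∇h| = √(-0.003571² + 0.002143²) = 0.004165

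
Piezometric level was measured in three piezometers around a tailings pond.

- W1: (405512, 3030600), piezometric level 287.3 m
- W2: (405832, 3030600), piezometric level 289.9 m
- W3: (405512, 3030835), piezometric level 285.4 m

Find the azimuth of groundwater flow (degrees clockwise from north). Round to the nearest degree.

∂h/∂x = (289.9 − 287.3) / (405832 − 405512) = +0.008125
∂h/∂y = (285.4 − 287.3) / (3030835 − 3030600) = -0.008085
Flow direction (−∇h) has components (-0.008125 E, +0.008085 N).
Azimuth = atan2(E, N) = atan2(-0.008125, +0.008085) = 314.9° ≈ 315°.

315°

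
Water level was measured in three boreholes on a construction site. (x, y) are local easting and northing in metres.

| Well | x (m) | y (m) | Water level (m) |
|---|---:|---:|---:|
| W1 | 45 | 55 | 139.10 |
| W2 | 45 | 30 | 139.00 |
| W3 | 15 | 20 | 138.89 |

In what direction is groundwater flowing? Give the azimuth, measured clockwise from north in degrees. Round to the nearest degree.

Differences from W1: to W2 (Δx, Δy, Δh) = (0, -25, -0.10); to W3 = (-30, -35, -0.21).
Solve a·Δx + b·Δy = Δh: det = 0·(-35) − (-30)·(-25) = -750.
∂h/∂x = [(-0.10)·(-35) − (-0.21)·(-25)] / -750 = +0.002333
∂h/∂y = [0·(-0.21) − (-30)·(-0.10)] / -750 = +0.004000
Flow direction (−∇h) has components (-0.002333 E, -0.004000 N).
Azimuth = atan2(E, N) = atan2(-0.002333, -0.004000) = 210.3° ≈ 210°.

210°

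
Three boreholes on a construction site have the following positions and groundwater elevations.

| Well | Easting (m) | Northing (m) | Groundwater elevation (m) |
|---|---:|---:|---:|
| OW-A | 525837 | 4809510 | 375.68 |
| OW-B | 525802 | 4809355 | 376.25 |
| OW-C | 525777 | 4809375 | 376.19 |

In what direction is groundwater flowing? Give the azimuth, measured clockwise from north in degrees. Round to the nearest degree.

Three-point gradient (reference OW-A): Δ to OW-B = (-35, -155, +0.57), Δ to OW-C = (-60, -135, +0.51).
∂h/∂x = -0.0004590, ∂h/∂y = -0.003574 (det = -4575).
Flow direction (−∇h) has components (+0.0004590 E, +0.003574 N).
Azimuth = atan2(E, N) = atan2(+0.0004590, +0.003574) = 7.3° ≈ 007°.

007°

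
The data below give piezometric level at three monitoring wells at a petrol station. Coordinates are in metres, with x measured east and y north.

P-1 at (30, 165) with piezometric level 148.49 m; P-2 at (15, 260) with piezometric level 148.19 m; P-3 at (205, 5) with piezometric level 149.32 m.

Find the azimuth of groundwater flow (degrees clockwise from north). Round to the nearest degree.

Three-point gradient (reference P-1): Δ to P-2 = (-15, 95, -0.30), Δ to P-3 = (175, -160, +0.83).
∂h/∂x = +0.002169, ∂h/∂y = -0.002815 (det = -14225).
Flow direction (−∇h) has components (-0.002169 E, +0.002815 N).
Azimuth = atan2(E, N) = atan2(-0.002169, +0.002815) = 322.4° ≈ 322°.

322°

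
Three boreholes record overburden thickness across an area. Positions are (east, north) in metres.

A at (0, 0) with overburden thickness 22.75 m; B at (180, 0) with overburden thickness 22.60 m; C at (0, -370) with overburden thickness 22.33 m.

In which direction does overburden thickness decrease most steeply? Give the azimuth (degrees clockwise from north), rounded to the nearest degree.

∂d/∂x = (22.60 − 22.75) / (180 − 0) = -0.0008333
∂d/∂y = (22.33 − 22.75) / (-370 − 0) = +0.001135
Steepest decrease is along −∇f: components (+0.0008333 E, -0.001135 N).
Azimuth = atan2(+0.0008333, -0.001135) = 143.7° ≈ 144°.

144°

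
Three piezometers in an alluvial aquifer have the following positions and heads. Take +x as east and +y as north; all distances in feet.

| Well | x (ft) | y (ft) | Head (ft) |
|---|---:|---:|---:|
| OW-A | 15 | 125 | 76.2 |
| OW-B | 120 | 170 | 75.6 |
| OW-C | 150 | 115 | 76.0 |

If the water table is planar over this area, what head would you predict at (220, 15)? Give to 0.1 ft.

76.7 ft

Taking OW-A as reference: OW-B−OW-A = (105, 45, -0.6); OW-C−OW-A = (135, -10, -0.2).
Determinant of the coordinate differences = 105·(-10) − 135·45 = -7125.
∂h/∂x = [(-0.6)·(-10) − (-0.2)·45] / -7125 = -0.002105
∂h/∂y = [105·(-0.2) − 135·(-0.6)] / -7125 = -0.008421
h(220, 15) = 76.2 + (-0.002105)·(205) + (-0.008421)·(-110) = 76.2 -0.432 +0.926 = 76.695 ft.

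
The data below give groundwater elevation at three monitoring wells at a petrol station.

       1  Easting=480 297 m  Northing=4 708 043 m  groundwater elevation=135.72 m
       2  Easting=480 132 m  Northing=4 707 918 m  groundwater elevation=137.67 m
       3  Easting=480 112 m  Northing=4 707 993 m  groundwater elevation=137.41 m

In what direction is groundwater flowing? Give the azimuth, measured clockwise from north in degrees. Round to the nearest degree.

054°

With h = a·x + b·y + c and 1 as origin, the differences give:
  (-165)·a + (-125)·b = +1.95
  (-185)·a + (-50)·b = +1.69
Eliminate b (×(-50) and ×(-125), subtract): -14875·a = 113.750 → a = ∂h/∂x = -0.007647
Back-substitute: b = ∂h/∂y = -0.005506.
Flow direction (−∇h) has components (+0.007647 E, +0.005506 N).
Azimuth = atan2(E, N) = atan2(+0.007647, +0.005506) = 54.2° ≈ 054°.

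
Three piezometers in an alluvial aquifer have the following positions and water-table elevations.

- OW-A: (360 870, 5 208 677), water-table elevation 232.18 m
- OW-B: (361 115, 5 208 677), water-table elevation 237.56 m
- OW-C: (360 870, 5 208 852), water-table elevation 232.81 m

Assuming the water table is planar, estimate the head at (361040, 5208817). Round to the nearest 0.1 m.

236.4 m

∂h/∂x = (237.56 − 232.18) / (361115 − 360870) = +0.02196
∂h/∂y = (232.81 − 232.18) / (5208852 − 5208677) = +0.003600
h(361040, 5208817) = 232.18 + (+0.02196)·(170) + (+0.003600)·(140) = 232.18 +3.733 +0.504 = 236.417 m.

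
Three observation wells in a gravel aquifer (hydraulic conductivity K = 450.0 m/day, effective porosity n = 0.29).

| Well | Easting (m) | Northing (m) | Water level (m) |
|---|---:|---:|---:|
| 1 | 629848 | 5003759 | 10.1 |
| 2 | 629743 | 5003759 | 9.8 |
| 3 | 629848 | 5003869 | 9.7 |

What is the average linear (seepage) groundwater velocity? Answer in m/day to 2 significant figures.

∂h/∂x = (9.8 − 10.1) / (629743 − 629848) = +0.002857
∂h/∂y = (9.7 − 10.1) / (5003869 − 5003759) = -0.003636
|∇h| = √(0.002857² + -0.003636²) = 0.004624
Seepage velocity v = K·i/n = 450.0 × 0.004624 / 0.29 = 7.175 m/day.

7.2 m/day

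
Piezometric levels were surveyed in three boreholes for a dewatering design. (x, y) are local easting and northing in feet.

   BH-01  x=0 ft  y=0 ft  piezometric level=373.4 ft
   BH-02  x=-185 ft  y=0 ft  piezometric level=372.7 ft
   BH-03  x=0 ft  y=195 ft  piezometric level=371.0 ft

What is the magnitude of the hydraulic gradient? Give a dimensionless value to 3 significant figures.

∂h/∂x = (372.7 − 373.4) / (-185 − 0) = +0.003784
∂h/∂y = (371.0 − 373.4) / (195 − 0) = -0.01231
|∇h| = √(0.003784² + -0.01231²) = 0.01288

0.0129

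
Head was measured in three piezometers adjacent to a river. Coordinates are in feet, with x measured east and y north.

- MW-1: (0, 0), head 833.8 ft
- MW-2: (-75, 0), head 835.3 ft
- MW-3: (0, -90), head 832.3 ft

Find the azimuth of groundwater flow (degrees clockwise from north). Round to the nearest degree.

∂h/∂x = (835.3 − 833.8) / (-75 − 0) = -0.02000
∂h/∂y = (832.3 − 833.8) / (-90 − 0) = +0.01667
Flow direction (−∇h) has components (+0.02000 E, -0.01667 N).
Azimuth = atan2(E, N) = atan2(+0.02000, -0.01667) = 129.8° ≈ 130°.

130°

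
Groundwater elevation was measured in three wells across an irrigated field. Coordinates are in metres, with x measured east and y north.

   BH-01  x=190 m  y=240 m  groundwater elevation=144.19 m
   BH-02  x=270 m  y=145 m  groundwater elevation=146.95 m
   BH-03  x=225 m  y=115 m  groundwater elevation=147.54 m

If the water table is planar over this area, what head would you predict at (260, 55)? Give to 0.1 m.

Differences from BH-01: to BH-02 (Δx, Δy, Δh) = (80, -95, +2.76); to BH-03 = (35, -125, +3.35).
Solve a·Δx + b·Δy = Δh: det = 80·(-125) − 35·(-95) = -6675.
∂h/∂x = [(+2.76)·(-125) − (+3.35)·(-95)] / -6675 = +0.004007
∂h/∂y = [80·(+3.35) − 35·(+2.76)] / -6675 = -0.02568
h(260, 55) = 144.19 + (+0.004007)·(70) + (-0.02568)·(-185) = 144.19 +0.281 +4.750 = 149.221 m.

149.2 m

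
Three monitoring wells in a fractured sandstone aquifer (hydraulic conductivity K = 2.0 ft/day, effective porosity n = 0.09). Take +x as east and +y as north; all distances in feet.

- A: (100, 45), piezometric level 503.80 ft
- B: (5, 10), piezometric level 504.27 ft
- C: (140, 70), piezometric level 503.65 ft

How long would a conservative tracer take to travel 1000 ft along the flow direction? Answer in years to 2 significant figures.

Taking A as reference: B−A = (-95, -35, +0.47); C−A = (40, 25, -0.15).
Solve a·Δx + b·Δy = Δh: det = (-95)·25 − 40·(-35) = -975.
∂h/∂x = [(+0.47)·25 − (-0.15)·(-35)] / -975 = -0.006667
∂h/∂y = [(-95)·(-0.15) − 40·(+0.47)] / -975 = +0.004667
|∇h| = √(-0.006667² + 0.004667²) = 0.008138
Seepage velocity v = K·i/n = 2.0 × 0.008138 / 0.09 = 0.1808 ft/day.
t = 1000 / 0.1808 = 5531 days = 15.1 years.

15 years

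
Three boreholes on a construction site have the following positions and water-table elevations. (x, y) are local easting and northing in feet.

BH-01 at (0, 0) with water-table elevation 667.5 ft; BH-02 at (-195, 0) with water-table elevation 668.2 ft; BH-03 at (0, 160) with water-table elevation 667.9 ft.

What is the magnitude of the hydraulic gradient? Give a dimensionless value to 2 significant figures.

∂h/∂x = (668.2 − 667.5) / (-195 − 0) = -0.003590
∂h/∂y = (667.9 − 667.5) / (160 − 0) = +0.002500
|∇h| = √(-0.003590² + 0.002500²) = 0.004375

0.0044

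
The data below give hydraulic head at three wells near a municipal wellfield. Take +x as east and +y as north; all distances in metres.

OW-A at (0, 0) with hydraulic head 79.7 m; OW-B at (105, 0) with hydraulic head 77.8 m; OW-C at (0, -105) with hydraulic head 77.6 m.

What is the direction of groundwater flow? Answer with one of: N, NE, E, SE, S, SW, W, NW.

SE

∂h/∂x = (77.8 − 79.7) / (105 − 0) = -0.01810
∂h/∂y = (77.6 − 79.7) / (-105 − 0) = +0.02000
Flow = −∇h = (+0.01810 east, -0.02000 north), which points southeast.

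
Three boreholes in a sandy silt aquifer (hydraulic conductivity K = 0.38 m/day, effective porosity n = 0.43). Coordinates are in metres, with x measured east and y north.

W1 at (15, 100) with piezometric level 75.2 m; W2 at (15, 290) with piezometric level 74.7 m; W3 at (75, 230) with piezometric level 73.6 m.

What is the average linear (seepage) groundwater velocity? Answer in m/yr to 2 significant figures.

With h = a·x + b·y + c and W1 as origin, the differences give:
  0·a + 190·b = -0.5
  60·a + 130·b = -1.6
Eliminate b (×130 and ×190, subtract): -11400·a = 239.00 → a = ∂h/∂x = -0.02096
Back-substitute: b = ∂h/∂y = -0.002632.
|∇h| = √(-0.02096² + -0.002632²) = 0.02112
Seepage velocity v = K·i/n = 0.38 × 0.02112 / 0.43 = 0.01866 m/day = 6.816 m/yr.

6.8 m/yr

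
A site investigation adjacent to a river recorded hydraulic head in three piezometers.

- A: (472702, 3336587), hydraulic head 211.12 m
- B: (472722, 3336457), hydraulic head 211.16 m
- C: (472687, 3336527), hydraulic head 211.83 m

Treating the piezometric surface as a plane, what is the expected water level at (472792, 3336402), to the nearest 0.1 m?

209.4 m

Taking A as reference: B−A = (20, -130, +0.04); C−A = (-15, -60, +0.71).
Determinant of the coordinate differences = 20·(-60) − (-15)·(-130) = -3150.
∂h/∂x = [(+0.04)·(-60) − (+0.71)·(-130)] / -3150 = -0.02854
∂h/∂y = [20·(+0.71) − (-15)·(+0.04)] / -3150 = -0.004698
h(472792, 3336402) = 211.12 + (-0.02854)·(90) + (-0.004698)·(-185) = 211.12 -2.569 +0.869 = 209.421 m.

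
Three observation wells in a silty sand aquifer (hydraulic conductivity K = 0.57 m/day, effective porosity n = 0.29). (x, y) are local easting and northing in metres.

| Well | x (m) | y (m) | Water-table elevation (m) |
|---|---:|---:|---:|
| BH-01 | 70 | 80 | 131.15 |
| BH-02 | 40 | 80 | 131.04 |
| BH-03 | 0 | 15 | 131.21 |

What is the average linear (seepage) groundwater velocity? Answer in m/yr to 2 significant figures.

4.4 m/yr

With h = a·x + b·y + c and BH-01 as origin, the differences give:
  (-30)·a + 0·b = -0.11
  (-70)·a + (-65)·b = +0.06
Eliminate b (×(-65) and ×0, subtract): 1950·a = 7.150 → a = ∂h/∂x = +0.003667
Back-substitute: b = ∂h/∂y = -0.004872.
|∇h| = √(0.003667² + -0.004872²) = 0.006098
Seepage velocity v = K·i/n = 0.57 × 0.006098 / 0.29 = 0.01199 m/day = 4.379 m/yr.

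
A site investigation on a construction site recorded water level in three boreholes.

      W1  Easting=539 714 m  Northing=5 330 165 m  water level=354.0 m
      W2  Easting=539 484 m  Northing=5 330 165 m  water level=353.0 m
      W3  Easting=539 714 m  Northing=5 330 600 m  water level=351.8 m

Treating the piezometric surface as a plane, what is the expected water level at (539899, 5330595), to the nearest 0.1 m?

352.6 m

∂h/∂x = (353.0 − 354.0) / (539484 − 539714) = +0.004348
∂h/∂y = (351.8 − 354.0) / (5330600 − 5330165) = -0.005057
h(539899, 5330595) = 354.0 + (+0.004348)·(185) + (-0.005057)·(430) = 354.0 +0.804 -2.175 = 352.630 m.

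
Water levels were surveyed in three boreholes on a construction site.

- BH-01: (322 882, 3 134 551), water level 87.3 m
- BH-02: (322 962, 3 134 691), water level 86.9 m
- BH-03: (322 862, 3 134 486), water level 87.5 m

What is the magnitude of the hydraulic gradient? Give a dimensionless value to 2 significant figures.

0.0034

With h = a·x + b·y + c and BH-01 as origin, the differences give:
  80·a + 140·b = -0.4
  (-20)·a + (-65)·b = +0.2
Eliminate b (×(-65) and ×140, subtract): -2400·a = -2.00 → a = ∂h/∂x = +0.0008333
Back-substitute: b = ∂h/∂y = -0.003333.
|∇h| = √(0.0008333² + -0.003333²) = 0.003436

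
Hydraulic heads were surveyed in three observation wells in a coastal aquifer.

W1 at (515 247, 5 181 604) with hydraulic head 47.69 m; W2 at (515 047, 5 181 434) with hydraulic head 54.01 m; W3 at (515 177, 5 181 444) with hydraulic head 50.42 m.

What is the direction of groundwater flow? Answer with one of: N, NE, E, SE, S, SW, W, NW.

With h = a·x + b·y + c and W1 as origin, the differences give:
  (-200)·a + (-170)·b = +6.32
  (-70)·a + (-160)·b = +2.73
Eliminate b (×(-160) and ×(-170), subtract): 20100·a = -547.100 → a = ∂h/∂x = -0.02722
Back-substitute: b = ∂h/∂y = -0.005154.
Flow = −∇h = (+0.02722 east, +0.005154 north), which points east.

E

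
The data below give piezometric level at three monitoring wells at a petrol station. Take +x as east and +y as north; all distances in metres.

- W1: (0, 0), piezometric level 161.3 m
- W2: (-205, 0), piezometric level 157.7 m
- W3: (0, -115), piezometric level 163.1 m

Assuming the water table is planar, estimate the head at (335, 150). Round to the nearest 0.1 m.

164.8 m

∂h/∂x = (157.7 − 161.3) / (-205 − 0) = +0.01756
∂h/∂y = (163.1 − 161.3) / (-115 − 0) = -0.01565
h(335, 150) = 161.3 + (+0.01756)·(335) + (-0.01565)·(150) = 161.3 +5.883 -2.348 = 164.835 m.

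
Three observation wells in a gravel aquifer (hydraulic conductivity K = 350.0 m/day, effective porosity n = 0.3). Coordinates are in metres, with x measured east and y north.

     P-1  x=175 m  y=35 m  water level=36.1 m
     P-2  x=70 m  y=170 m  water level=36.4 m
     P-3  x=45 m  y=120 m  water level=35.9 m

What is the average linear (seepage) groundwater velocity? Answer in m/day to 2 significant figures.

11 m/day

Differences from P-1: to P-2 (Δx, Δy, Δh) = (-105, 135, +0.3); to P-3 = (-130, 85, -0.2).
Solve a·Δx + b·Δy = Δh: det = (-105)·85 − (-130)·135 = 8625.
∂h/∂x = [(+0.3)·85 − (-0.2)·135] / 8625 = +0.006087
∂h/∂y = [(-105)·(-0.2) − (-130)·(+0.3)] / 8625 = +0.006957
|∇h| = √(0.006087² + 0.006957²) = 0.009244
Seepage velocity v = K·i/n = 350.0 × 0.009244 / 0.3 = 10.78 m/day.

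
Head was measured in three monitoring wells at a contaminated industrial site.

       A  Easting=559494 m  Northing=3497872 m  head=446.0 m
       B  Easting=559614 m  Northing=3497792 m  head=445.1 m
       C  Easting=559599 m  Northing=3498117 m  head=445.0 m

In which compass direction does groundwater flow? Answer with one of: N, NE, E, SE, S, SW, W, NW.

E

Taking A as reference: B−A = (120, -80, -0.9); C−A = (105, 245, -1.0).
Solve a·Δx + b·Δy = Δh: det = 120·245 − 105·(-80) = 37800.
∂h/∂x = [(-0.9)·245 − (-1.0)·(-80)] / 37800 = -0.007950
∂h/∂y = [120·(-1.0) − 105·(-0.9)] / 37800 = -0.0006746
Flow = −∇h = (+0.007950 east, +0.0006746 north), which points east.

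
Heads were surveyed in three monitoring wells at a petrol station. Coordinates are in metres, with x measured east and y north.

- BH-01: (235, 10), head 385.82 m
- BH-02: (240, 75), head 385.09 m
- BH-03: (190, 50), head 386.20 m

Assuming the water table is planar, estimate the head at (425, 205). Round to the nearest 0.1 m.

Differences from BH-01: to BH-02 (Δx, Δy, Δh) = (5, 65, -0.73); to BH-03 = (-45, 40, +0.38).
Solve a·Δx + b·Δy = Δh: det = 5·40 − (-45)·65 = 3125.
∂h/∂x = [(-0.73)·40 − (+0.38)·65] / 3125 = -0.01725
∂h/∂y = [5·(+0.38) − (-45)·(-0.73)] / 3125 = -0.009904
h(425, 205) = 385.82 + (-0.01725)·(190) + (-0.009904)·(195) = 385.82 -3.277 -1.931 = 380.612 m.

380.6 m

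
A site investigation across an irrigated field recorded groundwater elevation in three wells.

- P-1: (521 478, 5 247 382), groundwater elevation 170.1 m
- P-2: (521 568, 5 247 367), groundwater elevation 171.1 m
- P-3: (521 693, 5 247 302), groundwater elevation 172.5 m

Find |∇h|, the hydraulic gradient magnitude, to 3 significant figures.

Differences from P-1: to P-2 (Δx, Δy, Δh) = (90, -15, +1.0); to P-3 = (215, -80, +2.4).
Solve a·Δx + b·Δy = Δh: det = 90·(-80) − 215·(-15) = -3975.
∂h/∂x = [(+1.0)·(-80) − (+2.4)·(-15)] / -3975 = +0.01107
∂h/∂y = [90·(+2.4) − 215·(+1.0)] / -3975 = -0.0002516
|∇h| = √(0.01107² + -0.0002516²) = 0.01107

0.0111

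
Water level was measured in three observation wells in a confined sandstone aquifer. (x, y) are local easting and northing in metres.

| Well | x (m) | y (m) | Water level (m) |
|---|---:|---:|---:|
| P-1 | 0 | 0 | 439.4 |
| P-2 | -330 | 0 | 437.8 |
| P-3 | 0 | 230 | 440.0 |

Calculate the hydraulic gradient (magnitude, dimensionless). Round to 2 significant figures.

∂h/∂x = (437.8 − 439.4) / (-330 − 0) = +0.004848
∂h/∂y = (440.0 − 439.4) / (230 − 0) = +0.002609
|∇h| = √(0.004848² + 0.002609²) = 0.005505

0.0055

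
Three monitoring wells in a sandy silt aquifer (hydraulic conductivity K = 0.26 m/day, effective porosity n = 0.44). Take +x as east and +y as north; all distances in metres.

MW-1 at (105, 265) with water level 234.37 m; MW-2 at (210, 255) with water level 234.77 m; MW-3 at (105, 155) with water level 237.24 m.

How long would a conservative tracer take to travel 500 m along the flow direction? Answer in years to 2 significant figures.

89 years

Three-point gradient (reference MW-1): Δ to MW-2 = (105, -10, +0.40), Δ to MW-3 = (0, -110, +2.87).
∂h/∂x = +0.001325, ∂h/∂y = -0.02609 (det = -11550).
|∇h| = √(0.001325² + -0.02609²) = 0.02612
Seepage velocity v = K·i/n = 0.26 × 0.02612 / 0.44 = 0.01543 m/day.
t = 500 / 0.01543 = 3.24e+04 days = 88.7 years.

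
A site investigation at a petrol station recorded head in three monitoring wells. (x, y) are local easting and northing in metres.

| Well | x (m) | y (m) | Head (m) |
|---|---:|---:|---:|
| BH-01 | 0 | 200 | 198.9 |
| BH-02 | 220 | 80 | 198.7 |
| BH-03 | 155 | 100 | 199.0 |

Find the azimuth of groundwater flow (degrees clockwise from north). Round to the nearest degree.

031°

With h = a·x + b·y + c and BH-01 as origin, the differences give:
  220·a + (-120)·b = -0.2
  155·a + (-100)·b = +0.1
Eliminate b (×(-100) and ×(-120), subtract): -3400·a = 32.00 → a = ∂h/∂x = -0.009412
Back-substitute: b = ∂h/∂y = -0.01559.
Flow direction (−∇h) has components (+0.009412 E, +0.01559 N).
Azimuth = atan2(E, N) = atan2(+0.009412, +0.01559) = 31.1° ≈ 031°.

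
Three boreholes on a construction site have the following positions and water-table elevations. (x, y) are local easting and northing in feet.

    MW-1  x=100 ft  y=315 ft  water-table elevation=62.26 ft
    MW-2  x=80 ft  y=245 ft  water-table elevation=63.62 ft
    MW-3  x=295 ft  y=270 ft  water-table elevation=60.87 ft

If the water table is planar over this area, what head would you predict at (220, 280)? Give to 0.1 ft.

61.5 ft

With h = a·x + b·y + c and MW-1 as origin, the differences give:
  (-20)·a + (-70)·b = +1.36
  195·a + (-45)·b = -1.39
Eliminate b (×(-45) and ×(-70), subtract): 14550·a = -158.500 → a = ∂h/∂x = -0.01089
Back-substitute: b = ∂h/∂y = -0.01632.
h(220, 280) = 62.26 + (-0.01089)·(120) + (-0.01632)·(-35) = 62.26 -1.307 +0.571 = 61.524 ft.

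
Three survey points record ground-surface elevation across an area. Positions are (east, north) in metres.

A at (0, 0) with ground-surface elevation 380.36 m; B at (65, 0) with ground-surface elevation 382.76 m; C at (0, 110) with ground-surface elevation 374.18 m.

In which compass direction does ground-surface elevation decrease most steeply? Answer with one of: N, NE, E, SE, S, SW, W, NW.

∂z/∂x = (382.76 − 380.36) / (65 − 0) = +0.03692
∂z/∂y = (374.18 − 380.36) / (110 − 0) = -0.05618
Steepest decrease is along −∇f = (-0.03692 E, +0.05618 N) → northwest.

NW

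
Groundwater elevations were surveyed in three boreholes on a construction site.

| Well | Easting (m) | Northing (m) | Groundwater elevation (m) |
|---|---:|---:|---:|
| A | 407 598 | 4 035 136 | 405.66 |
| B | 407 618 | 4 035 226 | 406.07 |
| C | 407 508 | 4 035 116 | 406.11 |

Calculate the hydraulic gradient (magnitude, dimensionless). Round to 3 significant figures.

0.00869

Differences from A: to B (Δx, Δy, Δh) = (20, 90, +0.41); to C = (-90, -20, +0.45).
Solve a·Δx + b·Δy = Δh: det = 20·(-20) − (-90)·90 = 7700.
∂h/∂x = [(+0.41)·(-20) − (+0.45)·90] / 7700 = -0.006325
∂h/∂y = [20·(+0.45) − (-90)·(+0.41)] / 7700 = +0.005961
|∇h| = √(-0.006325² + 0.005961²) = 0.008691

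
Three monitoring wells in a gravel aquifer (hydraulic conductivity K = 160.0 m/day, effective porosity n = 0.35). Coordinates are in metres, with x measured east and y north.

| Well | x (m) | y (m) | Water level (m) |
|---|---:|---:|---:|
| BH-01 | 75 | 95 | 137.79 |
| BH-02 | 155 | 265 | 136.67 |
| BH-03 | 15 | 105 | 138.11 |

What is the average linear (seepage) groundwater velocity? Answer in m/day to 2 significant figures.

3.2 m/day

With h = a·x + b·y + c and BH-01 as origin, the differences give:
  80·a + 170·b = -1.12
  (-60)·a + 10·b = +0.32
Eliminate b (×10 and ×170, subtract): 11000·a = -65.600 → a = ∂h/∂x = -0.005964
Back-substitute: b = ∂h/∂y = -0.003782.
|∇h| = √(-0.005964² + -0.003782²) = 0.007062
Seepage velocity v = K·i/n = 160.0 × 0.007062 / 0.35 = 3.228 m/day.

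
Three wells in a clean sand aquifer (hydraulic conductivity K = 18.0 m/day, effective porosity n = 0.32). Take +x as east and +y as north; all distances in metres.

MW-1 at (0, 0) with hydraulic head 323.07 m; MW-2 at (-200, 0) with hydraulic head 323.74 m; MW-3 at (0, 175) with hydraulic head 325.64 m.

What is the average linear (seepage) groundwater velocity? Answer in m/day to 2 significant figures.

0.85 m/day

∂h/∂x = (323.74 − 323.07) / (-200 − 0) = -0.003350
∂h/∂y = (325.64 − 323.07) / (175 − 0) = +0.01469
|∇h| = √(-0.003350² + 0.01469²) = 0.01507
Seepage velocity v = K·i/n = 18.0 × 0.01507 / 0.32 = 0.8477 m/day.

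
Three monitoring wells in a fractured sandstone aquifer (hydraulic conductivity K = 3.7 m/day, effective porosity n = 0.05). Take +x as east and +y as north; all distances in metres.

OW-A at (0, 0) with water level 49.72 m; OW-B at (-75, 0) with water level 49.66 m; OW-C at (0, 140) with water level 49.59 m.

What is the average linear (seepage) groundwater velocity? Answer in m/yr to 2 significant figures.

33 m/yr

∂h/∂x = (49.66 − 49.72) / (-75 − 0) = +0.0008000
∂h/∂y = (49.59 − 49.72) / (140 − 0) = -0.0009286
|∇h| = √(0.0008000² + -0.0009286²) = 0.001226
Seepage velocity v = K·i/n = 3.7 × 0.001226 / 0.05 = 0.09072 m/day = 33.14 m/yr.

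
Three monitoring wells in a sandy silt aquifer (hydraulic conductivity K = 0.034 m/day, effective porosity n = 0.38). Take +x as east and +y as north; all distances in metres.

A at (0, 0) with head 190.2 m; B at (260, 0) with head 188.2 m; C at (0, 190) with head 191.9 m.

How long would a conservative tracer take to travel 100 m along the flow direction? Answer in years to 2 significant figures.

260 years

∂h/∂x = (188.2 − 190.2) / (260 − 0) = -0.007692
∂h/∂y = (191.9 − 190.2) / (190 − 0) = +0.008947
|∇h| = √(-0.007692² + 0.008947²) = 0.0118
Seepage velocity v = K·i/n = 0.034 × 0.0118 / 0.38 = 0.001056 m/day.
t = 100 / 0.001056 = 9.47e+04 days = 259 years.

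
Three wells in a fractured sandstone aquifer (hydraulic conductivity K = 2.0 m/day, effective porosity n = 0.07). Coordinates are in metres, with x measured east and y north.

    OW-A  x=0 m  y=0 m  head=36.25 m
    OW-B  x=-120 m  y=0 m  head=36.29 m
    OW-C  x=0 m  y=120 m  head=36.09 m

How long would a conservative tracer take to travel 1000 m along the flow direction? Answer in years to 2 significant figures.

70 years

∂h/∂x = (36.29 − 36.25) / (-120 − 0) = -0.0003333
∂h/∂y = (36.09 − 36.25) / (120 − 0) = -0.001333
|∇h| = √(-0.0003333² + -0.001333²) = 0.001374
Seepage velocity v = K·i/n = 2.0 × 0.001374 / 0.07 = 0.03926 m/day.
t = 1000 / 0.03926 = 2.547e+04 days = 69.7 years.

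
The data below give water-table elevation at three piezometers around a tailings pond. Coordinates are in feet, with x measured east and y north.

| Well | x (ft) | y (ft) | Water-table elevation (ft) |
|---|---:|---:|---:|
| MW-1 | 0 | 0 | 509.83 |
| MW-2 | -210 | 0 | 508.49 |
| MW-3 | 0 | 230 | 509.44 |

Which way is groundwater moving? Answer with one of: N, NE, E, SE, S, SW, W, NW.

∂h/∂x = (508.49 − 509.83) / (-210 − 0) = +0.006381
∂h/∂y = (509.44 − 509.83) / (230 − 0) = -0.001696
Flow = −∇h = (-0.006381 east, +0.001696 north), which points west.

W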